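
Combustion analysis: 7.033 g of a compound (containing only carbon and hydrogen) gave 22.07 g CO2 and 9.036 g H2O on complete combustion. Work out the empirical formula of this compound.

mol C = 22.07 / 44.01 = 0.5015; mass C = 0.5015 × 12.01 = 6.023 g
mol H = 2 × (9.036 / 18.02) = 1.003; mass H = 1.003 × 1.008 = 1.011 g
Smallest is C at 0.5015 mol; normalising gives C 1.000, H 2.000
Ratio ≈ 1:2, so the empirical formula is CH2

CH2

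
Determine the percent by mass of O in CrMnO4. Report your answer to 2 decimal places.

37.44%

Molar mass = 1(52.00) + 1(54.94) + 4(16.00) = 170.940 g/mol
Mass of O per mole = 4 × 16.00 = 64.000 g
% O = 64.000 / 170.940 × 100 = 37.44%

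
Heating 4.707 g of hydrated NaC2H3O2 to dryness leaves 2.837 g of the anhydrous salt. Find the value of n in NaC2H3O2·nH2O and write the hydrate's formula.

Mass of water lost = 4.707 − 2.837 = 1.87 g → 1.87 / 18.02 = 0.1038 mol H2O
Molar mass of NaC2H3O2 = 82.03 g/mol → mol NaC2H3O2 = 2.837 / 82.03 = 0.03458
n = 0.1038 / 0.03458 = 3.00 ≈ 3 → NaC2H3O2·3H2O

NaC2H3O2·3H2O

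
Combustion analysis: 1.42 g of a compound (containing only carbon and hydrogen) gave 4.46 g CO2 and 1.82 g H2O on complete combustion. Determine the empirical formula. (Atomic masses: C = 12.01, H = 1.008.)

CH2

mol C = 4.46 / 44.01 = 0.1013; mass C = 0.1013 × 12.01 = 1.217 g
mol H = 2 × (1.82 / 18.02) = 0.2020; mass H = 0.2020 × 1.008 = 0.2036 g
Ratios (÷ 0.1013): C 1.000, H 1.993
Ratio ≈ 1:2, so the empirical formula is CH2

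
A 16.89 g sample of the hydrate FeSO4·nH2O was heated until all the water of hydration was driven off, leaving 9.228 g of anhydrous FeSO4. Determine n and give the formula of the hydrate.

Mass of water lost = 16.89 − 9.228 = 7.662 g → 7.662 / 18.02 = 0.4252 mol H2O
Molar mass of FeSO4 = 151.92 g/mol → mol FeSO4 = 9.228 / 151.92 = 0.06074
n = 0.4252 / 0.06074 = 7.00 ≈ 7 → FeSO4·7H2O

FeSO4·7H2O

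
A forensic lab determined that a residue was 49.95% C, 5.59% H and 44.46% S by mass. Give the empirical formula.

Assume 100 g: 49.95 g C, 5.59 g H, 44.46 g S.
Moles — C: 49.95 / 12.01 = 4.159 mol; H: 5.59 / 1.008 = 5.546 mol; S: 44.46 / 32.07 = 1.386 mol
Smallest is S at 1.386 mol; normalising gives C 3.000, H 4.000, S 1.000
≈ 3:4:1 → C3H4S

C3H4S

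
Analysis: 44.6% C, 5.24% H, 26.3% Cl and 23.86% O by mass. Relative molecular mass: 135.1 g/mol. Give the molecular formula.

C5H7ClO2

Assume 100 g: 44.6 g C, 5.24 g H, 26.3 g Cl, 23.86 g O.
n(C) = 44.6/12.01 = 3.714, n(H) = 5.24/1.008 = 5.198, n(Cl) = 26.3/35.45 = 0.7419, n(O) = 23.86/16.00 = 1.491
Smallest is Cl at 0.7419 mol; normalising gives C 5.006, H 7.007, Cl 1.000, O 2.010
Ratio ≈ 5:7:1:2, so the empirical formula is C5H7ClO2
Empirical-formula mass = 134.56 g/mol
n = 135.1 / 134.56 = 1.00 ≈ 1
Molecular formula = empirical formula = C5H7ClO2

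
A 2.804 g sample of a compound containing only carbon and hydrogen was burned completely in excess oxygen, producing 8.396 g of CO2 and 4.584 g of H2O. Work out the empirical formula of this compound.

mol C = 8.396 / 44.01 = 0.1908; mass C = 0.1908 × 12.01 = 2.291 g
mol H = 2 × (4.584 / 18.02) = 0.5088; mass H = 0.5088 × 1.008 = 0.5128 g
Divide by the smallest (0.1908 mol C): C 1.000, H 2.667
×3: C 3.00, H 8.00 → C3H8

C3H8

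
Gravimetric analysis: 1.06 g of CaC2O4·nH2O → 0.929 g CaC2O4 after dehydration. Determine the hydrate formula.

Mass of water lost = 1.06 − 0.929 = 0.131 g → 0.131 / 18.02 = 0.00727 mol H2O
Molar mass of CaC2O4 = 128.10 g/mol → mol CaC2O4 = 0.929 / 128.10 = 0.007252
n = 0.00727 / 0.007252 = 1.00 ≈ 1 → CaC2O4·H2O

CaC2O4·H2O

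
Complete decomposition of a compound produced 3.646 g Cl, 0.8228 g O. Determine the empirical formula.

Cl2O

Cl: 3.646 g ÷ 35.45 g/mol = 0.1028 mol
O: 0.8228 g ÷ 16.00 g/mol = 0.05142 mol
Smallest is O at 0.05142 mol; normalising gives Cl 2.000, O 1.000
→ Cl2O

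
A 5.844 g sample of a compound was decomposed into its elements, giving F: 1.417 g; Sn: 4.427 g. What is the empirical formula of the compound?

F: 1.417 g ÷ 19.00 g/mol = 0.07458 mol
Sn: 4.427 g ÷ 118.71 g/mol = 0.03729 mol
Ratios (÷ 0.03729): F 2.000, Sn 1.000
→ F2Sn

F2Sn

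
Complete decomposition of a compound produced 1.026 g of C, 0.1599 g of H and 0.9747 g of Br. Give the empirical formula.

n(C) = 1.026/12.01 = 0.08543, n(H) = 0.1599/1.008 = 0.1586, n(Br) = 0.9747/79.90 = 0.0122
Smallest is Br at 0.0122 mol; normalising gives C 7.003, H 13.004, Br 1.000
→ C7H13Br

C7H13Br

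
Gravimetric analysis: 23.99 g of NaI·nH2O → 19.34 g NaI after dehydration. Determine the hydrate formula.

NaI·2H2O

Mass of water lost = 23.99 − 19.34 = 4.65 g → 4.65 / 18.02 = 0.258 mol H2O
Molar mass of NaI = 149.89 g/mol → mol NaI = 19.34 / 149.89 = 0.129
n = 0.258 / 0.129 = 2.00 ≈ 2 → NaI·2H2O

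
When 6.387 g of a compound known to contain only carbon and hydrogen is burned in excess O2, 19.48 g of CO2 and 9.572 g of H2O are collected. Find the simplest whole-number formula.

C5H12

mol C = 19.48 / 44.01 = 0.4426; mass C = 0.4426 × 12.01 = 5.316 g
mol H = 2 × (9.572 / 18.02) = 1.062; mass H = 1.062 × 1.008 = 1.071 g
Ratios (÷ 0.4426): C 1.000, H 2.400
Scaling by 5: C 5.00, H 12.00 → C5H12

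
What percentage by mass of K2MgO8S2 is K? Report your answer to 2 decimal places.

Molar mass = 2(39.10) + 1(24.31) + 8(16.00) + 2(32.07) = 294.650 g/mol
Mass of K per mole = 2 × 39.10 = 78.200 g
% K = 78.200 / 294.650 × 100 = 26.54%

26.54%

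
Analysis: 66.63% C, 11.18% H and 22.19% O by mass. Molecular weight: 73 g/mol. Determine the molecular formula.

C4H8O

Assume 100 g: 66.63 g C, 11.18 g H, 22.19 g O.
Moles — C: 66.63 / 12.01 = 5.548 mol; H: 11.18 / 1.008 = 11.09 mol; O: 22.19 / 16.00 = 1.387 mol
Ratios (÷ 1.387): C 4.000, H 7.997, O 1.000
≈ 4:8:1 → C4H8O
Empirical-formula mass = 72.10 g/mol
n = 73 / 72.10 = 1.01 ≈ 1
Molecular formula = empirical formula = C4H8O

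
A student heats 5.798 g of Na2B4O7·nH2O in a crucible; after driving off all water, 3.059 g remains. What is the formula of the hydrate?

Mass of water lost = 5.798 − 3.059 = 2.739 g → 2.739 / 18.02 = 0.152 mol H2O
Molar mass of Na2B4O7 = 201.22 g/mol → mol Na2B4O7 = 3.059 / 201.22 = 0.0152
n = 0.152 / 0.0152 = 10.00 ≈ 10 → Na2B4O7·10H2O

Na2B4O7·10H2O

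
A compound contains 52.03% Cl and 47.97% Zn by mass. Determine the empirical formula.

Assume 100 g: 52.03 g Cl, 47.97 g Zn.
Moles — Cl: 52.03 / 35.45 = 1.468 mol; Zn: 47.97 / 65.38 = 0.7337 mol
Smallest is Zn at 0.7337 mol; normalising gives Cl 2.000, Zn 1.000
→ Cl2Zn

Cl2Zn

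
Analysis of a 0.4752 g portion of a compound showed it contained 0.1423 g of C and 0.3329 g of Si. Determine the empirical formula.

C: 0.1423 g ÷ 12.01 g/mol = 0.01185 mol
Si: 0.3329 g ÷ 28.09 g/mol = 0.01185 mol
Smallest is C at 0.01185 mol; normalising gives C 1.000, Si 1.000
→ CSi

CSi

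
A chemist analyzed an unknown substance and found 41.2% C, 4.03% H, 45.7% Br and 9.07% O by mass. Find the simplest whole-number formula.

Assume 100 g: 41.2 g C, 4.03 g H, 45.7 g Br, 9.07 g O.
C: 41.2 g ÷ 12.01 g/mol = 3.43 mol
H: 4.03 g ÷ 1.008 g/mol = 3.998 mol
Br: 45.7 g ÷ 79.90 g/mol = 0.572 mol
O: 9.07 g ÷ 16.00 g/mol = 0.5669 mol
Ratios (÷ 0.5669): C 6.052, H 7.053, Br 1.009, O 1.000
→ C6H7BrO

C6H7BrO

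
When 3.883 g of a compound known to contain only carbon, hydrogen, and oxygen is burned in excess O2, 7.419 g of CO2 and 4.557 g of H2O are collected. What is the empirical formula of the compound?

mol C = 7.419 / 44.01 = 0.1686; mass C = 0.1686 × 12.01 = 2.025 g
mol H = 2 × (4.557 / 18.02) = 0.5058; mass H = 0.5058 × 1.008 = 0.5098 g
mass O = 3.883 − (2.534) = 1.349 g → mol O = 0.08429
Divide by the smallest (0.08429 mol O): C 2.000, H 6.001, O 1.000
Ratio ≈ 2:6:1, so the empirical formula is C2H6O

C2H6O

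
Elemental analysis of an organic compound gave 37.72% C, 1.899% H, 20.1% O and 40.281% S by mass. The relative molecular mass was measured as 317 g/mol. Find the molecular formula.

Assume 100 g: 37.72 g C, 1.899 g H, 20.1 g O, 40.281 g S.
Moles — C: 37.72 / 12.01 = 3.141 mol; H: 1.899 / 1.008 = 1.884 mol; O: 20.1 / 16.00 = 1.256 mol; S: 40.281 / 32.07 = 1.256 mol
Smallest is S at 1.256 mol; normalising gives C 2.501, H 1.500, O 1.000, S 1.000
Scaling by 2: C 5.00, H 3.00, O 2.00, S 2.00 → C5H3O2S2
Empirical-formula mass = 159.21 g/mol
n = 317 / 159.21 = 1.99 ≈ 2
Molecular formula = (C5H3O2S2)×2 = C10H6O4S4

C10H6O4S4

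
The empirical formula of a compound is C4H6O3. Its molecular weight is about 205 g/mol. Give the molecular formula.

Empirical-formula mass = 102.09 g/mol
n = 205 / 102.09 = 2.01 ≈ 2
Molecular formula = (C4H6O3)2 = C8H12O6

C8H12O6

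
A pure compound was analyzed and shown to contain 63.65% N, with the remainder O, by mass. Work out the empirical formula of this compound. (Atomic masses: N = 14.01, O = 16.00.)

N2O

Assume 100 g: 63.65 g N, 36.35 g O.
n(N) = 63.65/14.01 = 4.543, n(O) = 36.35/16.00 = 2.272
Divide by the smallest (2.272 mol O): N 2.000, O 1.000
≈ 2:1 → N2O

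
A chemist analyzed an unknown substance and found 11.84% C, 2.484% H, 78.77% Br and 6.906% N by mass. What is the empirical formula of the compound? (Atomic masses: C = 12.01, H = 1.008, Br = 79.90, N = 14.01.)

Assume 100 g: 11.84 g C, 2.484 g H, 78.77 g Br, 6.906 g N.
Moles — C: 11.84 / 12.01 = 0.9858 mol; H: 2.484 / 1.008 = 2.464 mol; Br: 78.77 / 79.90 = 0.9859 mol; N: 6.906 / 14.01 = 0.4929 mol
Divide by the smallest (0.4929 mol N): C 2.000, H 4.999, Br 2.000, N 1.000
→ C2H5Br2N

C2H5Br2N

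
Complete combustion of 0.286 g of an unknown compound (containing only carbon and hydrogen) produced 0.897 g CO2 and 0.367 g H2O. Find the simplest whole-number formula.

CH2

mol C = 0.897 / 44.01 = 0.02038; mass C = 0.02038 × 12.01 = 0.2448 g
mol H = 2 × (0.367 / 18.02) = 0.04073; mass H = 0.04073 × 1.008 = 0.04106 g
Smallest is C at 0.02038 mol; normalising gives C 1.000, H 1.998
Ratio ≈ 1:2, so the empirical formula is CH2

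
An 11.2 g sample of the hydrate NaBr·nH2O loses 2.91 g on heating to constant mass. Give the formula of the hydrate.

NaBr·2H2O

Mass of anhydrous NaBr = 11.2 − 2.91 = 8.29 g
mol H2O = 2.91 / 18.02 = 0.1615
Molar mass of NaBr = 102.89 g/mol → mol NaBr = 8.29 / 102.89 = 0.08057
n = 0.1615 / 0.08057 = 2.00 ≈ 2 → NaBr·2H2O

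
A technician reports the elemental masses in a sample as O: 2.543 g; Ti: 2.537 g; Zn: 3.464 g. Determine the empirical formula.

n(O) = 2.543/16.00 = 0.1589, n(Ti) = 2.537/47.87 = 0.053, n(Zn) = 3.464/65.38 = 0.05298
Smallest is Zn at 0.05298 mol; normalising gives O 3.000, Ti 1.000, Zn 1.000
→ O3TiZn

O3TiZn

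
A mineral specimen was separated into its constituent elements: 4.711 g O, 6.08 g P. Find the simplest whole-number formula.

n(O) = 4.711/16.00 = 0.2944, n(P) = 6.08/30.97 = 0.1963
Ratios (÷ 0.1963): O 1.500, P 1.000
Multiply by 2: O 3.00, P 2.00 → O3P2

O3P2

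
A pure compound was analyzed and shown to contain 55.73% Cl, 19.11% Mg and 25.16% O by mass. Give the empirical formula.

Assume 100 g: 55.73 g Cl, 19.11 g Mg, 25.16 g O.
Moles — Cl: 55.73 / 35.45 = 1.572 mol; Mg: 19.11 / 24.31 = 0.7861 mol; O: 25.16 / 16.00 = 1.573 mol
Ratios (÷ 0.7861): Cl 2.000, Mg 1.000, O 2.000
Ratio ≈ 2:1:2, so the empirical formula is Cl2MgO2

Cl2MgO2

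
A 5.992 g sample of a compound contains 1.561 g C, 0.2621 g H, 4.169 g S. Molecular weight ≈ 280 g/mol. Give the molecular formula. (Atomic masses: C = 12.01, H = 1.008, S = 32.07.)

C6H12S6

n(C) = 1.561/12.01 = 0.13, n(H) = 0.2621/1.008 = 0.26, n(S) = 4.169/32.07 = 0.13
Ratios (÷ 0.13): C 1.000, H 2.001, S 1.000
≈ 1:2:1 → CH2S
Empirical-formula mass = 46.10 g/mol
n = 280 / 46.10 = 6.07 ≈ 6
Molecular formula = (CH2S)×6 = C6H12S6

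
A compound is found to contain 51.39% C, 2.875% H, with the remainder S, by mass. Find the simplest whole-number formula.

C3H2S

Assume 100 g: 51.39 g C, 2.875 g H, 45.735 g S.
Moles — C: 51.39 / 12.01 = 4.279 mol; H: 2.875 / 1.008 = 2.852 mol; S: 45.735 / 32.07 = 1.426 mol
Smallest is S at 1.426 mol; normalising gives C 3.000, H 2.000, S 1.000
→ C3H2S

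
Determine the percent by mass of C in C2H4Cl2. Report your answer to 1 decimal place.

Molar mass = 2(12.01) + 4(1.008) + 2(35.45) = 98.952 g/mol
Mass of C per mole = 2 × 12.01 = 24.020 g
% C = 24.020 / 98.952 × 100 = 24.3%

24.3%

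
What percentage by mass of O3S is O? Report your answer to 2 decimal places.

Molar mass = 3(16.00) + 1(32.07) = 80.070 g/mol
Mass of O per mole = 3 × 16.00 = 48.000 g
% O = 48.000 / 80.070 × 100 = 59.95%

59.95%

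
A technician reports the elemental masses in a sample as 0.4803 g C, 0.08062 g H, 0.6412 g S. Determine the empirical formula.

Moles — C: 0.4803 / 12.01 = 0.03999 mol; H: 0.08062 / 1.008 = 0.07998 mol; S: 0.6412 / 32.07 = 0.01999 mol
Ratios (÷ 0.01999): C 2.000, H 4.000, S 1.000
→ C2H4S

C2H4S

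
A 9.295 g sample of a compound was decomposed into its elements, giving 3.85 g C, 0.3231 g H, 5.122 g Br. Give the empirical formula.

Moles — C: 3.85 / 12.01 = 0.3206 mol; H: 0.3231 / 1.008 = 0.3205 mol; Br: 5.122 / 79.90 = 0.06411 mol
Smallest is Br at 0.06411 mol; normalising gives C 5.001, H 5.000, Br 1.000
≈ 5:5:1 → C5H5Br

C5H5Br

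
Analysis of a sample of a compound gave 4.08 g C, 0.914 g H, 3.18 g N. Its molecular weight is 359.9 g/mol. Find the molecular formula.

C: 4.08 g ÷ 12.01 g/mol = 0.3397 mol
H: 0.914 g ÷ 1.008 g/mol = 0.9067 mol
N: 3.18 g ÷ 14.01 g/mol = 0.227 mol
Divide by the smallest (0.227 mol N): C 1.497, H 3.995, N 1.000
Scaling by 2: C 2.99, H 7.99, N 2.00 → C3H8N2
Empirical-formula mass = 72.11 g/mol
n = 359.9 / 72.11 = 4.99 ≈ 5
Molecular formula = (C3H8N2)×5 = C15H40N10

C15H40N10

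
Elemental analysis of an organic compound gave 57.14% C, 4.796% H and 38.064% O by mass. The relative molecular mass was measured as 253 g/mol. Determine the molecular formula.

Assume 100 g: 57.14 g C, 4.796 g H, 38.064 g O.
n(C) = 57.14/12.01 = 4.758, n(H) = 4.796/1.008 = 4.758, n(O) = 38.064/16.00 = 2.379
Ratios (÷ 2.379): C 2.000, H 2.000, O 1.000
Ratio ≈ 2:2:1, so the empirical formula is C2H2O
Empirical-formula mass = 42.04 g/mol
n = 253 / 42.04 = 6.02 ≈ 6
Molecular formula = (C2H2O)×6 = C12H12O6

C12H12O6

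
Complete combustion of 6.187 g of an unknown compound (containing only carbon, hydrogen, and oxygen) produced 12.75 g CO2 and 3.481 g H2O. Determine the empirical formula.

C6H8O3

mol C = 12.75 / 44.01 = 0.2897; mass C = 0.2897 × 12.01 = 3.479 g
mol H = 2 × (3.481 / 18.02) = 0.3863; mass H = 0.3863 × 1.008 = 0.3894 g
mass O = 6.187 − (3.869) = 2.318 g → mol O = 0.1449
Smallest is O at 0.1449 mol; normalising gives C 2.000, H 2.667, O 1.000
Scaling by 3: C 6.00, H 8.00, O 3.00 → C6H8O3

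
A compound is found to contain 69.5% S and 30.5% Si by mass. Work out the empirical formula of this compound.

Assume 100 g: 69.5 g S, 30.5 g Si.
n(S) = 69.5/32.07 = 2.167, n(Si) = 30.5/28.09 = 1.086
Ratios (÷ 1.086): S 1.996, Si 1.000
Ratio ≈ 2:1, so the empirical formula is S2Si

S2Si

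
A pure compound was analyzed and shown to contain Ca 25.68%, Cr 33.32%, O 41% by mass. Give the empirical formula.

Assume 100 g: 25.68 g Ca, 33.32 g Cr, 41 g O.
Ca: 25.68 g ÷ 40.08 g/mol = 0.6407 mol
Cr: 33.32 g ÷ 52.00 g/mol = 0.6408 mol
O: 41 g ÷ 16.00 g/mol = 2.562 mol
Ratios (÷ 0.6407): Ca 1.000, Cr 1.000, O 3.999
→ CaCrO4

CaCrO4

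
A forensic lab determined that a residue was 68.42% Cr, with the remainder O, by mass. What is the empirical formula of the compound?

Assume 100 g: 68.42 g Cr, 31.58 g O.
Moles — Cr: 68.42 / 52.00 = 1.316 mol; O: 31.58 / 16.00 = 1.974 mol
Ratios (÷ 1.316): Cr 1.000, O 1.500
Scaling by 2: Cr 2.00, O 3.00 → Cr2O3

Cr2O3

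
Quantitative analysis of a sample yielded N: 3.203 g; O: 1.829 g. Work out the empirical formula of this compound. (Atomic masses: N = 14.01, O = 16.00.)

n(N) = 3.203/14.01 = 0.2286, n(O) = 1.829/16.00 = 0.1143
Divide by the smallest (0.1143 mol O): N 2.000, O 1.000
→ N2O

N2O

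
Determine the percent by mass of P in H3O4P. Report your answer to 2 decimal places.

Molar mass = 3(1.008) + 4(16.00) + 1(30.97) = 97.994 g/mol
Mass of P per mole = 1 × 30.97 = 30.970 g
% P = 30.970 / 97.994 × 100 = 31.60%

31.60%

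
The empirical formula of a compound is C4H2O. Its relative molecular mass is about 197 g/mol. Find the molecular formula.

Empirical-formula mass = 66.06 g/mol
n = 197 / 66.06 = 2.98 ≈ 3
Molecular formula = (C4H2O)3 = C12H6O3

C12H6O3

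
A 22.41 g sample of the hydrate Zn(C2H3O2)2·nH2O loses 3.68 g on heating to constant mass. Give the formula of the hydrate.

Zn(C2H3O2)2·2H2O

Mass of anhydrous Zn(C2H3O2)2 = 22.41 − 3.68 = 18.73 g
mol H2O = 3.68 / 18.02 = 0.2042
Molar mass of Zn(C2H3O2)2 = 183.47 g/mol → mol Zn(C2H3O2)2 = 18.73 / 183.47 = 0.1021
n = 0.2042 / 0.1021 = 2.00 ≈ 2 → Zn(C2H3O2)2·2H2O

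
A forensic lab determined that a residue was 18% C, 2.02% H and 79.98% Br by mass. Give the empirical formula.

Assume 100 g: 18 g C, 2.02 g H, 79.98 g Br.
n(C) = 18/12.01 = 1.499, n(H) = 2.02/1.008 = 2.004, n(Br) = 79.98/79.90 = 1.001
Smallest is Br at 1.001 mol; normalising gives C 1.497, H 2.002, Br 1.000
×2: C 2.99, H 4.00, Br 2.00 → C3H4Br2

C3H4Br2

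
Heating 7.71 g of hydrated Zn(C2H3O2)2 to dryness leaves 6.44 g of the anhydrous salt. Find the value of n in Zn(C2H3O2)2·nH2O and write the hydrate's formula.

Zn(C2H3O2)2·2H2O

Mass of water lost = 7.71 − 6.44 = 1.27 g → 1.27 / 18.02 = 0.07048 mol H2O
Molar mass of Zn(C2H3O2)2 = 183.47 g/mol → mol Zn(C2H3O2)2 = 6.44 / 183.47 = 0.0351
n = 0.07048 / 0.0351 = 2.01 ≈ 2 → Zn(C2H3O2)2·2H2O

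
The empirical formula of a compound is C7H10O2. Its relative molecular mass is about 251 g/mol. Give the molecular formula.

C14H20O4

Empirical-formula mass = 126.15 g/mol
n = 251 / 126.15 = 1.99 ≈ 2
Molecular formula = (C7H10O2)2 = C14H20O4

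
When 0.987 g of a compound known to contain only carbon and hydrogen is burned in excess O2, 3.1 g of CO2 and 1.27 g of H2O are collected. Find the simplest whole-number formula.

CH2

mol C = 3.1 / 44.01 = 0.07044; mass C = 0.07044 × 12.01 = 0.8460 g
mol H = 2 × (1.27 / 18.02) = 0.1410; mass H = 0.1410 × 1.008 = 0.1421 g
Divide by the smallest (0.07044 mol C): C 1.000, H 2.001
→ CH2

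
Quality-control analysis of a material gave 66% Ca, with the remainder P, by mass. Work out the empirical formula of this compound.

Assume 100 g: 66 g Ca, 34 g P.
n(Ca) = 66/40.08 = 1.647, n(P) = 34/30.97 = 1.098
Ratios (÷ 1.098): Ca 1.500, P 1.000
Scaling by 2: Ca 3.00, P 2.00 → Ca3P2

Ca3P2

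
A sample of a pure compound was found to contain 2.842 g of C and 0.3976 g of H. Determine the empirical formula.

Moles — C: 2.842 / 12.01 = 0.2366 mol; H: 0.3976 / 1.008 = 0.3944 mol
Smallest is C at 0.2366 mol; normalising gives C 1.000, H 1.667
Multiply by 3: C 3.00, H 5.00 → C3H5

C3H5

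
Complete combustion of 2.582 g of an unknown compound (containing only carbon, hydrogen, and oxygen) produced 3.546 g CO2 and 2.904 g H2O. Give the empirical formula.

mol C = 3.546 / 44.01 = 0.08057; mass C = 0.08057 × 12.01 = 0.9677 g
mol H = 2 × (2.904 / 18.02) = 0.3223; mass H = 0.3223 × 1.008 = 0.3249 g
mass O = 2.582 − (1.293) = 1.289 g → mol O = 0.08059
Ratios (÷ 0.08057): C 1.000, H 4.000, O 1.000
Ratio ≈ 1:4:1, so the empirical formula is CH4O

CH4O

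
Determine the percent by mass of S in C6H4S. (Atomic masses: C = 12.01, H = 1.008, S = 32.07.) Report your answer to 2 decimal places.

29.65%

Molar mass = 6(12.01) + 4(1.008) + 1(32.07) = 108.162 g/mol
Mass of S per mole = 1 × 32.07 = 32.070 g
% S = 32.070 / 108.162 × 100 = 29.65%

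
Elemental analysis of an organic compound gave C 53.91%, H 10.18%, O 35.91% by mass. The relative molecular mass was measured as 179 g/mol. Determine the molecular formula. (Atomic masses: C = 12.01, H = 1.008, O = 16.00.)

C8H18O4

Assume 100 g: 53.91 g C, 10.18 g H, 35.91 g O.
C: 53.91 g ÷ 12.01 g/mol = 4.489 mol
H: 10.18 g ÷ 1.008 g/mol = 10.1 mol
O: 35.91 g ÷ 16.00 g/mol = 2.244 mol
Smallest is O at 2.244 mol; normalising gives C 2.000, H 4.500, O 1.000
Scaling by 2: C 4.00, H 9.00, O 2.00 → C4H9O2
Empirical-formula mass = 89.11 g/mol
n = 179 / 89.11 = 2.01 ≈ 2
Molecular formula = (C4H9O2)×2 = C8H18O4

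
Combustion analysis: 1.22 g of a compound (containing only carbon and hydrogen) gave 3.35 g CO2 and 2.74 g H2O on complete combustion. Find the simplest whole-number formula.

mol C = 3.35 / 44.01 = 0.07612; mass C = 0.07612 × 12.01 = 0.9142 g
mol H = 2 × (2.74 / 18.02) = 0.3041; mass H = 0.3041 × 1.008 = 0.3065 g
Smallest is C at 0.07612 mol; normalising gives C 1.000, H 3.995
→ CH4

CH4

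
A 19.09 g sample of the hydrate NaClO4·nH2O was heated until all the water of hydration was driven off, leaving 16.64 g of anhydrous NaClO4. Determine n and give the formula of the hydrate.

NaClO4·H2O

Mass of water lost = 19.09 − 16.64 = 2.45 g → 2.45 / 18.02 = 0.136 mol H2O
Molar mass of NaClO4 = 122.44 g/mol → mol NaClO4 = 16.64 / 122.44 = 0.1359
n = 0.136 / 0.1359 = 1.00 ≈ 1 → NaClO4·H2O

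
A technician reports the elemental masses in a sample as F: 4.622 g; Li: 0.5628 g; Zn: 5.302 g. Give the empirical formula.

F3LiZn

Moles — F: 4.622 / 19.00 = 0.2433 mol; Li: 0.5628 / 6.94 = 0.0811 mol; Zn: 5.302 / 65.38 = 0.0811 mol
Ratios (÷ 0.0811): F 3.000, Li 1.000, Zn 1.000
→ F3LiZn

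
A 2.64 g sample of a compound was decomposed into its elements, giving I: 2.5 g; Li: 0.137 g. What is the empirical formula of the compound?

ILi

n(I) = 2.5/126.90 = 0.0197, n(Li) = 0.137/6.94 = 0.01974
Ratios (÷ 0.0197): I 1.000, Li 1.002
≈ 1:1 → ILi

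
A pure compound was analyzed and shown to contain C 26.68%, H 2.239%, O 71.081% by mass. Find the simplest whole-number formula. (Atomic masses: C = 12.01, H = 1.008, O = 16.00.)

CHO2

Assume 100 g: 26.68 g C, 2.239 g H, 71.081 g O.
n(C) = 26.68/12.01 = 2.221, n(H) = 2.239/1.008 = 2.221, n(O) = 71.081/16.00 = 4.443
Ratios (÷ 2.221): C 1.000, H 1.000, O 2.000
→ CHO2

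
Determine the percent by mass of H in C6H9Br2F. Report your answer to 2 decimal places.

3.49%

Molar mass = 6(12.01) + 9(1.008) + 2(79.90) + 1(19.00) = 259.932 g/mol
Mass of H per mole = 9 × 1.008 = 9.072 g
% H = 9.072 / 259.932 × 100 = 3.49%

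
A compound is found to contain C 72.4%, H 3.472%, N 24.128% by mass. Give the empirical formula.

Assume 100 g: 72.4 g C, 3.472 g H, 24.128 g N.
n(C) = 72.4/12.01 = 6.028, n(H) = 3.472/1.008 = 3.444, n(N) = 24.128/14.01 = 1.722
Smallest is N at 1.722 mol; normalising gives C 3.500, H 2.000, N 1.000
Scaling by 2: C 7.00, H 4.00, N 2.00 → C7H4N2

C7H4N2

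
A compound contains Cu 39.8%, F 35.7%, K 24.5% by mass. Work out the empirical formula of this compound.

Assume 100 g: 39.8 g Cu, 35.7 g F, 24.5 g K.
n(Cu) = 39.8/63.55 = 0.6263, n(F) = 35.7/19.00 = 1.879, n(K) = 24.5/39.10 = 0.6266
Smallest is Cu at 0.6263 mol; normalising gives Cu 1.000, F 3.000, K 1.001
Ratio ≈ 1:3:1, so the empirical formula is CuF3K

CuF3K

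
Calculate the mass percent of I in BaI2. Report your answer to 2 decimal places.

Molar mass = 1(137.33) + 2(126.90) = 391.130 g/mol
Mass of I per mole = 2 × 126.90 = 253.800 g
% I = 253.800 / 391.130 × 100 = 64.89%

64.89%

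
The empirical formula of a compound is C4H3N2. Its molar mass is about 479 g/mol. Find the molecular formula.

Empirical-formula mass = 79.08 g/mol
n = 479 / 79.08 = 6.06 ≈ 6
Molecular formula = (C4H3N2)6 = C24H18N12

C24H18N12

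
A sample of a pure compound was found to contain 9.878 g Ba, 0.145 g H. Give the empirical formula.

Ba: 9.878 g ÷ 137.33 g/mol = 0.07193 mol
H: 0.145 g ÷ 1.008 g/mol = 0.1438 mol
Smallest is Ba at 0.07193 mol; normalising gives Ba 1.000, H 2.000
→ BaH2

BaH2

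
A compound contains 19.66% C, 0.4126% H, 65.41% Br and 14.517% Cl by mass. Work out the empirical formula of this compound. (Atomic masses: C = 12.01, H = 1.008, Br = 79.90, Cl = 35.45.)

C4HBr2Cl

Assume 100 g: 19.66 g C, 0.4126 g H, 65.41 g Br, 14.517 g Cl.
n(C) = 19.66/12.01 = 1.637, n(H) = 0.4126/1.008 = 0.4093, n(Br) = 65.41/79.90 = 0.8186, n(Cl) = 14.517/35.45 = 0.4095
Ratios (÷ 0.4093): C 3.999, H 1.000, Br 2.000, Cl 1.000
≈ 4:1:2:1 → C4HBr2Cl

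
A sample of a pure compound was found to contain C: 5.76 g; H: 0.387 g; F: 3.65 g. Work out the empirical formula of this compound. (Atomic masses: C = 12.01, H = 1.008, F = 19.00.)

C5H4F2

n(C) = 5.76/12.01 = 0.4796, n(H) = 0.387/1.008 = 0.3839, n(F) = 3.65/19.00 = 0.1921
Divide by the smallest (0.1921 mol F): C 2.497, H 1.999, F 1.000
×2: C 4.99, H 4.00, F 2.00 → C5H4F2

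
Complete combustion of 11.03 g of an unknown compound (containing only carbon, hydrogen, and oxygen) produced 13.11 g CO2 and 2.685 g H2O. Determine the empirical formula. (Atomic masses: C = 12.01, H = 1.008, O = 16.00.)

mol C = 13.11 / 44.01 = 0.2979; mass C = 0.2979 × 12.01 = 3.578 g
mol H = 2 × (2.685 / 18.02) = 0.2980; mass H = 0.2980 × 1.008 = 0.3004 g
mass O = 11.03 − (3.878) = 7.152 g → mol O = 0.4470
Ratios (÷ 0.2979): C 1.000, H 1.000, O 1.501
Multiply by 2: C 2.00, H 2.00, O 3.00 → C2H2O3

C2H2O3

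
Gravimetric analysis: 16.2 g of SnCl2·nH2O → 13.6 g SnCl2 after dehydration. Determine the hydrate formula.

Mass of water lost = 16.2 − 13.6 = 2.6 g → 2.6 / 18.02 = 0.1443 mol H2O
Molar mass of SnCl2 = 189.61 g/mol → mol SnCl2 = 13.6 / 189.61 = 0.07173
n = 0.1443 / 0.07173 = 2.01 ≈ 2 → SnCl2·2H2O

SnCl2·2H2O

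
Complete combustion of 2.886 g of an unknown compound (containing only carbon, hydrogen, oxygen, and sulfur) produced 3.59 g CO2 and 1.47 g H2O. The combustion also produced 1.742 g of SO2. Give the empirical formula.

mol C = 3.59 / 44.01 = 0.08157; mass C = 0.08157 × 12.01 = 0.9797 g
mol H = 2 × (1.47 / 18.02) = 0.1632; mass H = 0.1632 × 1.008 = 0.1645 g
mol S = 1.742 / 64.07 = 0.02719; mass S = 0.8720 g
mass O = 2.886 − (2.016) = 0.8699 g → mol O = 0.05437
Smallest is S at 0.02719 mol; normalising gives C 3.000, H 6.001, O 2.000, S 1.000
≈ 3:6:2:1 → C3H6O2S

C3H6O2S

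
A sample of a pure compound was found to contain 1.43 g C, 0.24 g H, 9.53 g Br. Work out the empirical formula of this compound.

C: 1.43 g ÷ 12.01 g/mol = 0.1191 mol
H: 0.24 g ÷ 1.008 g/mol = 0.2381 mol
Br: 9.53 g ÷ 79.90 g/mol = 0.1193 mol
Divide by the smallest (0.1191 mol C): C 1.000, H 2.000, Br 1.002
Ratio ≈ 1:2:1, so the empirical formula is CH2Br

CH2Br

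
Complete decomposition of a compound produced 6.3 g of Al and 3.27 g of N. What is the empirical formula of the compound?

AlN

Moles — Al: 6.3 / 26.98 = 0.2335 mol; N: 3.27 / 14.01 = 0.2334 mol
Smallest is N at 0.2334 mol; normalising gives Al 1.000, N 1.000
≈ 1:1 → AlN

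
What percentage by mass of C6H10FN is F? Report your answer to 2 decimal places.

16.50%

Molar mass = 6(12.01) + 10(1.008) + 1(19.00) + 1(14.01) = 115.150 g/mol
Mass of F per mole = 1 × 19.00 = 19.000 g
% F = 19.000 / 115.150 × 100 = 16.50%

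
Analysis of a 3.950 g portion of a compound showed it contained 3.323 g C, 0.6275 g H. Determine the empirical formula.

C4H9

C: 3.323 g ÷ 12.01 g/mol = 0.2767 mol
H: 0.6275 g ÷ 1.008 g/mol = 0.6225 mol
Ratios (÷ 0.2767): C 1.000, H 2.250
Multiply by 4: C 4.00, H 9.00 → C4H9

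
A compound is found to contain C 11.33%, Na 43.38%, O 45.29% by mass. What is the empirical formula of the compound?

Assume 100 g: 11.33 g C, 43.38 g Na, 45.29 g O.
Moles — C: 11.33 / 12.01 = 0.9434 mol; Na: 43.38 / 22.99 = 1.887 mol; O: 45.29 / 16.00 = 2.831 mol
Smallest is C at 0.9434 mol; normalising gives C 1.000, Na 2.000, O 3.001
Ratio ≈ 1:2:3, so the empirical formula is CNa2O3

CNa2O3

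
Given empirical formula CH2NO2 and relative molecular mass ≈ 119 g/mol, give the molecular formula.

Empirical-formula mass = 60.04 g/mol
n = 119 / 60.04 = 1.98 ≈ 2
Molecular formula = (CH2NO2)2 = C2H4N2O4

C2H4N2O4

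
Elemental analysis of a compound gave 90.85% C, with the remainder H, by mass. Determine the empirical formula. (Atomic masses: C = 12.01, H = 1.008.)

Assume 100 g: 90.85 g C, 9.15 g H.
n(C) = 90.85/12.01 = 7.565, n(H) = 9.15/1.008 = 9.077
Ratios (÷ 7.565): C 1.000, H 1.200
Multiply by 5: C 5.00, H 6.00 → C5H6

C5H6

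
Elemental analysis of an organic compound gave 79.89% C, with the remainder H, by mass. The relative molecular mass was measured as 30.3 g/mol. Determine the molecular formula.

C2H6

Assume 100 g: 79.89 g C, 20.11 g H.
Moles — C: 79.89 / 12.01 = 6.652 mol; H: 20.11 / 1.008 = 19.95 mol
Smallest is C at 6.652 mol; normalising gives C 1.000, H 2.999
Ratio ≈ 1:3, so the empirical formula is CH3
Empirical-formula mass = 15.03 g/mol
n = 30.3 / 15.03 = 2.02 ≈ 2
Molecular formula = (CH3)×2 = C2H6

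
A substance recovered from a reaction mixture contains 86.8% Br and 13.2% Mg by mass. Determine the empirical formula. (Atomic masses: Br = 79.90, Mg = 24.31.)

Assume 100 g: 86.8 g Br, 13.2 g Mg.
Moles — Br: 86.8 / 79.90 = 1.086 mol; Mg: 13.2 / 24.31 = 0.543 mol
Divide by the smallest (0.543 mol Mg): Br 2.001, Mg 1.000
≈ 2:1 → Br2Mg

Br2Mg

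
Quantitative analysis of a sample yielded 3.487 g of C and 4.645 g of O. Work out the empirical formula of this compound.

C: 3.487 g ÷ 12.01 g/mol = 0.2903 mol
O: 4.645 g ÷ 16.00 g/mol = 0.2903 mol
Ratios (÷ 0.2903): C 1.000, O 1.000
→ CO

CO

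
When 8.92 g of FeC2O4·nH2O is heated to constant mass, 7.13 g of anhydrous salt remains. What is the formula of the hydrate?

FeC2O4·2H2O

Mass of water lost = 8.92 − 7.13 = 1.79 g → 1.79 / 18.02 = 0.09933 mol H2O
Molar mass of FeC2O4 = 143.87 g/mol → mol FeC2O4 = 7.13 / 143.87 = 0.04956
n = 0.09933 / 0.04956 = 2.00 ≈ 2 → FeC2O4·2H2O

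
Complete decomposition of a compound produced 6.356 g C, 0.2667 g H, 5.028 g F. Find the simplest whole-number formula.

C2HF

Moles — C: 6.356 / 12.01 = 0.5292 mol; H: 0.2667 / 1.008 = 0.2646 mol; F: 5.028 / 19.00 = 0.2646 mol
Smallest is H at 0.2646 mol; normalising gives C 2.000, H 1.000, F 1.000
→ C2HF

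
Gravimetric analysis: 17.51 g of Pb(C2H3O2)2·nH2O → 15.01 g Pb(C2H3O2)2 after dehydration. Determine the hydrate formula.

Mass of water lost = 17.51 − 15.01 = 2.5 g → 2.5 / 18.02 = 0.1387 mol H2O
Molar mass of Pb(C2H3O2)2 = 325.29 g/mol → mol Pb(C2H3O2)2 = 15.01 / 325.29 = 0.04614
n = 0.1387 / 0.04614 = 3.01 ≈ 3 → Pb(C2H3O2)2·3H2O

Pb(C2H3O2)2·3H2O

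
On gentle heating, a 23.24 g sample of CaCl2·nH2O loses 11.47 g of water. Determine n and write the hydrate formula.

Mass of anhydrous CaCl2 = 23.24 − 11.47 = 11.77 g
mol H2O = 11.47 / 18.02 = 0.6365
Molar mass of CaCl2 = 110.98 g/mol → mol CaCl2 = 11.77 / 110.98 = 0.1061
n = 0.6365 / 0.1061 = 6.00 ≈ 6 → CaCl2·6H2O

CaCl2·6H2O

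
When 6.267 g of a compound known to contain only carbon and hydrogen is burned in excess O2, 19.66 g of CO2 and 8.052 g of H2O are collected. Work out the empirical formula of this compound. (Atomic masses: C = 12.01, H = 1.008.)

CH2

mol C = 19.66 / 44.01 = 0.4467; mass C = 0.4467 × 12.01 = 5.365 g
mol H = 2 × (8.052 / 18.02) = 0.8937; mass H = 0.8937 × 1.008 = 0.9008 g
Smallest is C at 0.4467 mol; normalising gives C 1.000, H 2.001
≈ 1:2 → CH2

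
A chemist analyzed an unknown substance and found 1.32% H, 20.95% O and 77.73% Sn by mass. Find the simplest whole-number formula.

H2O2Sn

Assume 100 g: 1.32 g H, 20.95 g O, 77.73 g Sn.
n(H) = 1.32/1.008 = 1.31, n(O) = 20.95/16.00 = 1.309, n(Sn) = 77.73/118.71 = 0.6548
Smallest is Sn at 0.6548 mol; normalising gives H 2.000, O 2.000, Sn 1.000
Ratio ≈ 2:2:1, so the empirical formula is H2O2Sn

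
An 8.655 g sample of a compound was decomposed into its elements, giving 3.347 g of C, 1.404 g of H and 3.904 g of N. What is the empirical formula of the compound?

C: 3.347 g ÷ 12.01 g/mol = 0.2787 mol
H: 1.404 g ÷ 1.008 g/mol = 1.393 mol
N: 3.904 g ÷ 14.01 g/mol = 0.2787 mol
Smallest is N at 0.2787 mol; normalising gives C 1.000, H 4.998, N 1.000
→ CH5N

CH5N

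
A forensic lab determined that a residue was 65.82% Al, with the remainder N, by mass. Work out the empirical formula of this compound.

AlN

Assume 100 g: 65.82 g Al, 34.18 g N.
n(Al) = 65.82/26.98 = 2.44, n(N) = 34.18/14.01 = 2.44
Smallest is Al at 2.44 mol; normalising gives Al 1.000, N 1.000
≈ 1:1 → AlN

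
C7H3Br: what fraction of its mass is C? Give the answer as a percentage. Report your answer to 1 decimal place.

Molar mass = 7(12.01) + 3(1.008) + 1(79.90) = 166.994 g/mol
Mass of C per mole = 7 × 12.01 = 84.070 g
% C = 84.070 / 166.994 × 100 = 50.3%

50.3%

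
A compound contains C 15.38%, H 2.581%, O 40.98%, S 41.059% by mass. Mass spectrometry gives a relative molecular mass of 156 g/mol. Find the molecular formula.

Assume 100 g: 15.38 g C, 2.581 g H, 40.98 g O, 41.059 g S.
n(C) = 15.38/12.01 = 1.281, n(H) = 2.581/1.008 = 2.561, n(O) = 40.98/16.00 = 2.561, n(S) = 41.059/32.07 = 1.28
Ratios (÷ 1.28): C 1.000, H 2.000, O 2.001, S 1.000
Ratio ≈ 1:2:2:1, so the empirical formula is CH2O2S
Empirical-formula mass = 78.10 g/mol
n = 156 / 78.10 = 2.00 ≈ 2
Molecular formula = (CH2O2S)×2 = C2H4O4S2

C2H4O4S2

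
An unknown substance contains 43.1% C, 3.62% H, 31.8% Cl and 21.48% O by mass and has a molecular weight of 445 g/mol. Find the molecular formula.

C16H16Cl4O6

Assume 100 g: 43.1 g C, 3.62 g H, 31.8 g Cl, 21.48 g O.
Moles — C: 43.1 / 12.01 = 3.589 mol; H: 3.62 / 1.008 = 3.591 mol; Cl: 31.8 / 35.45 = 0.897 mol; O: 21.48 / 16.00 = 1.343 mol
Ratios (÷ 0.897): C 4.001, H 4.003, Cl 1.000, O 1.497
Scaling by 2: C 8.00, H 8.01, Cl 2.00, O 2.99 → C8H8Cl2O3
Empirical-formula mass = 223.04 g/mol
n = 445 / 223.04 = 2.00 ≈ 2
Molecular formula = (C8H8Cl2O3)×2 = C16H16Cl4O6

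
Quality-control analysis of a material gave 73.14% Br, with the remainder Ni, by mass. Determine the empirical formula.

Br2Ni

Assume 100 g: 73.14 g Br, 26.86 g Ni.
n(Br) = 73.14/79.90 = 0.9154, n(Ni) = 26.86/58.69 = 0.4577
Divide by the smallest (0.4577 mol Ni): Br 2.000, Ni 1.000
→ Br2Ni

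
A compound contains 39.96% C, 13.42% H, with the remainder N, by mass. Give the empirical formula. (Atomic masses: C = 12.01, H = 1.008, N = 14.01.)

CH4N

Assume 100 g: 39.96 g C, 13.42 g H, 46.62 g N.
n(C) = 39.96/12.01 = 3.327, n(H) = 13.42/1.008 = 13.31, n(N) = 46.62/14.01 = 3.328
Smallest is C at 3.327 mol; normalising gives C 1.000, H 4.001, N 1.000
Ratio ≈ 1:4:1, so the empirical formula is CH4N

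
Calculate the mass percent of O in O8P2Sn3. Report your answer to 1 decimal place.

23.4%

Molar mass = 8(16.00) + 2(30.97) + 3(118.71) = 546.070 g/mol
Mass of O per mole = 8 × 16.00 = 128.000 g
% O = 128.000 / 546.070 × 100 = 23.4%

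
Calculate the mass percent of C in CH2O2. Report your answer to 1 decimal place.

26.1%

Molar mass = 1(12.01) + 2(1.008) + 2(16.00) = 46.026 g/mol
Mass of C per mole = 1 × 12.01 = 12.010 g
% C = 12.010 / 46.026 × 100 = 26.1%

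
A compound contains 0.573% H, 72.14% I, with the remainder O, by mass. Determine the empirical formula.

HIO3

Assume 100 g: 0.573 g H, 72.14 g I, 27.287 g O.
H: 0.573 g ÷ 1.008 g/mol = 0.5685 mol
I: 72.14 g ÷ 126.90 g/mol = 0.5685 mol
O: 27.287 g ÷ 16.00 g/mol = 1.705 mol
Smallest is H at 0.5685 mol; normalising gives H 1.000, I 1.000, O 3.000
≈ 1:1:3 → HIO3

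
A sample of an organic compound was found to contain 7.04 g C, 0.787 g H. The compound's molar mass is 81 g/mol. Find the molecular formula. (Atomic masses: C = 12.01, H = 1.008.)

C: 7.04 g ÷ 12.01 g/mol = 0.5862 mol
H: 0.787 g ÷ 1.008 g/mol = 0.7808 mol
Ratios (÷ 0.5862): C 1.000, H 1.332
Scaling by 3: C 3.00, H 4.00 → C3H4
Empirical-formula mass = 40.06 g/mol
n = 81 / 40.06 = 2.02 ≈ 2
Molecular formula = (C3H4)×2 = C6H8

C6H8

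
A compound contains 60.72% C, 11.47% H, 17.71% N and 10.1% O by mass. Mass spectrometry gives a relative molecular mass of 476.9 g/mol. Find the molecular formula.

Assume 100 g: 60.72 g C, 11.47 g H, 17.71 g N, 10.1 g O.
C: 60.72 g ÷ 12.01 g/mol = 5.056 mol
H: 11.47 g ÷ 1.008 g/mol = 11.38 mol
N: 17.71 g ÷ 14.01 g/mol = 1.264 mol
O: 10.1 g ÷ 16.00 g/mol = 0.6312 mol
Ratios (÷ 0.6312): C 8.009, H 18.026, N 2.003, O 1.000
Ratio ≈ 8:18:2:1, so the empirical formula is C8H18N2O
Empirical-formula mass = 158.24 g/mol
n = 476.9 / 158.24 = 3.01 ≈ 3
Molecular formula = (C8H18N2O)×3 = C24H54N6O3

C24H54N6O3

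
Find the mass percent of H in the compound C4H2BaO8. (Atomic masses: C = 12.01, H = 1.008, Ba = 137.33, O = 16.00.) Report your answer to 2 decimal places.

Molar mass = 4(12.01) + 2(1.008) + 1(137.33) + 8(16.00) = 315.386 g/mol
Mass of H per mole = 2 × 1.008 = 2.016 g
% H = 2.016 / 315.386 × 100 = 0.64%

0.64%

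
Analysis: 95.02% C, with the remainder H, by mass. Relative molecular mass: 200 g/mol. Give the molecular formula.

Assume 100 g: 95.02 g C, 4.98 g H.
Moles — C: 95.02 / 12.01 = 7.912 mol; H: 4.98 / 1.008 = 4.94 mol
Ratios (÷ 4.94): C 1.601, H 1.000
Multiply by 5: C 8.01, H 5.00 → C8H5
Empirical-formula mass = 101.12 g/mol
n = 200 / 101.12 = 1.98 ≈ 2
Molecular formula = (C8H5)×2 = C16H10

C16H10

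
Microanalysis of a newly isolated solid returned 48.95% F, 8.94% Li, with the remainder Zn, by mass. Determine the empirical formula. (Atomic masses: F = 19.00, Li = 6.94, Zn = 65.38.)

Assume 100 g: 48.95 g F, 8.94 g Li, 42.11 g Zn.
F: 48.95 g ÷ 19.00 g/mol = 2.576 mol
Li: 8.94 g ÷ 6.94 g/mol = 1.288 mol
Zn: 42.11 g ÷ 65.38 g/mol = 0.6441 mol
Smallest is Zn at 0.6441 mol; normalising gives F 4.000, Li 2.000, Zn 1.000
Ratio ≈ 4:2:1, so the empirical formula is F4Li2Zn

F4Li2Zn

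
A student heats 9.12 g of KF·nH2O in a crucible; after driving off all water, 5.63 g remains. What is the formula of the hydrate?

Mass of water lost = 9.12 − 5.63 = 3.49 g → 3.49 / 18.02 = 0.1937 mol H2O
Molar mass of KF = 58.10 g/mol → mol KF = 5.63 / 58.10 = 0.0969
n = 0.1937 / 0.0969 = 2.00 ≈ 2 → KF·2H2O

KF·2H2O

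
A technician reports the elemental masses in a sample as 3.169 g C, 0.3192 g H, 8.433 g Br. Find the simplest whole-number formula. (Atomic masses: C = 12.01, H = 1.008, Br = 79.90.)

C5H6Br2

C: 3.169 g ÷ 12.01 g/mol = 0.2639 mol
H: 0.3192 g ÷ 1.008 g/mol = 0.3167 mol
Br: 8.433 g ÷ 79.90 g/mol = 0.1055 mol
Smallest is Br at 0.1055 mol; normalising gives C 2.500, H 3.000, Br 1.000
Scaling by 2: C 5.00, H 6.00, Br 2.00 → C5H6Br2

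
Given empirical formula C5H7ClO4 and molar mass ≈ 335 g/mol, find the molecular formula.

C10H14Cl2O8

Empirical-formula mass = 166.56 g/mol
n = 335 / 166.56 = 2.01 ≈ 2
Molecular formula = (C5H7ClO4)2 = C10H14Cl2O8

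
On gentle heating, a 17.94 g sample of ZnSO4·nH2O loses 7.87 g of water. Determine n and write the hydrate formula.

Mass of anhydrous ZnSO4 = 17.94 − 7.87 = 10.07 g
mol H2O = 7.87 / 18.02 = 0.4367
Molar mass of ZnSO4 = 161.45 g/mol → mol ZnSO4 = 10.07 / 161.45 = 0.06237
n = 0.4367 / 0.06237 = 7.00 ≈ 7 → ZnSO4·7H2O

ZnSO4·7H2O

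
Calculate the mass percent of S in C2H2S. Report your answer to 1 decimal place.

Molar mass = 2(12.01) + 2(1.008) + 1(32.07) = 58.106 g/mol
Mass of S per mole = 1 × 32.07 = 32.070 g
% S = 32.070 / 58.106 × 100 = 55.2%

55.2%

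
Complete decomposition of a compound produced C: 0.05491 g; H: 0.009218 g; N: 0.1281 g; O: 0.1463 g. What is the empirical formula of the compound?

CH2N2O2

Moles — C: 0.05491 / 12.01 = 0.004572 mol; H: 0.009218 / 1.008 = 0.009145 mol; N: 0.1281 / 14.01 = 0.009143 mol; O: 0.1463 / 16.00 = 0.009144 mol
Ratios (÷ 0.004572): C 1.000, H 2.000, N 2.000, O 2.000
Ratio ≈ 1:2:2:2, so the empirical formula is CH2N2O2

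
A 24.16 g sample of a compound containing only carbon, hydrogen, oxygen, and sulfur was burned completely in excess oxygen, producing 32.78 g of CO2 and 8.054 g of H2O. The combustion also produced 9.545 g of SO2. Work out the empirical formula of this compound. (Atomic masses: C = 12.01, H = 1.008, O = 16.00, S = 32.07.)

C5H6O4S

mol C = 32.78 / 44.01 = 0.7448; mass C = 0.7448 × 12.01 = 8.945 g
mol H = 2 × (8.054 / 18.02) = 0.8939; mass H = 0.8939 × 1.008 = 0.9010 g
mol S = 9.545 / 64.07 = 0.1490; mass S = 4.778 g
mass O = 24.16 − (14.62) = 9.536 g → mol O = 0.5960
Ratios (÷ 0.149): C 5.000, H 6.000, O 4.001, S 1.000
≈ 5:6:4:1 → C5H6O4S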